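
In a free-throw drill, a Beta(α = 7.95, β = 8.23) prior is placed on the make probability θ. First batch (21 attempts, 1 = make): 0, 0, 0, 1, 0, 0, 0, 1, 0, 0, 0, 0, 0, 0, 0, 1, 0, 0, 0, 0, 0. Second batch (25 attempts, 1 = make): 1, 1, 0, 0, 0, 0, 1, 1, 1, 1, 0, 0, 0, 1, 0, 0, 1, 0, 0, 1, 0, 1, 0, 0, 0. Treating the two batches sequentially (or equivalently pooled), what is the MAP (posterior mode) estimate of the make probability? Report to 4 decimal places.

0.3315

The Beta prior is conjugate to a Binomial/Bernoulli likelihood; the update adds successes to α and failures to β.
After batch 1: Beta(7.95+3, 8.23+18) = Beta(10.95, 26.23).
After batch 2: Beta(10.95+10, 26.23+15) = Beta(20.95, 41.23).
Mode of Beta(a,b) for a,b>1 is (a−1)/(a+b−2) = 19.95/60.18 = 0.3315.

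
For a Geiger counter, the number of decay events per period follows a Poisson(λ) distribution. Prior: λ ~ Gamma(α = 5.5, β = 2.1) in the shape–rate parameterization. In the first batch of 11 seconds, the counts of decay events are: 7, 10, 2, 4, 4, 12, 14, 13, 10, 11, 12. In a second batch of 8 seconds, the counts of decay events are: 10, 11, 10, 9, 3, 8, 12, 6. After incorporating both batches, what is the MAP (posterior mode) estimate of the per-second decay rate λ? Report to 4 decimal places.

8.1754

With a Gamma(shape α, rate β) prior, the Poisson likelihood is conjugate: the posterior is Gamma(α + ΣXᵢ, β + n).
Batch 1: sum of counts S = 99 over n = 11 seconds.
After batch 1: Gamma(α+S, β+n) = Gamma(5.5+99, 2.1+11) = Gamma(104.5, 13.1).
Batch 2: sum of counts S = 69 over n = 8 seconds.
After batch 2: Gamma(α+S, β+n) = Gamma(104.5+69, 13.1+8) = Gamma(173.5, 21.1).
Mode of Gamma(α,β) for α≥1 is (α−1)/β = 172.5/21.1 = 8.1754.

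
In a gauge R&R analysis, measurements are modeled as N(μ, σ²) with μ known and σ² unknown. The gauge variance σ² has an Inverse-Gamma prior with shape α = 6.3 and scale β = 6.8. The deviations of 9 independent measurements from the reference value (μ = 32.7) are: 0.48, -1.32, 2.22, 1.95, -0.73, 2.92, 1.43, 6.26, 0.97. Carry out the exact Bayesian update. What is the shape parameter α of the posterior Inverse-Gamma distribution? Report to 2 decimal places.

10.80

With known mean μ and an Inverse-Gamma(α, β) prior on σ², the Normal likelihood is conjugate: posterior is Inv-Gamma(α + n/2, β + Σ(xᵢ−μ)²/2).
Σ(xᵢ−μ)² = (0.48)² + (-1.32)² + (2.22)² + (1.95)² + (-0.73)² + (2.92)² + (1.43)² + (6.26)² + (0.97)² = 61.9364.
Posterior: Inv-Gamma(6.3 + 9/2, 6.8 + 61.9364/2) = Inv-Gamma(10.80, 37.76820).
Posterior α = 10.80.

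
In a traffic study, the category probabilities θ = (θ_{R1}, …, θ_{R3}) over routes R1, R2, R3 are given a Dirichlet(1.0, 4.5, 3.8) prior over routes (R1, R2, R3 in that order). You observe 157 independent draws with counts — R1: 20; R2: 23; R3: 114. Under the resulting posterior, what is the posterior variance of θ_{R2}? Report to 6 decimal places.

0.000825

The Dirichlet prior is conjugate to the Multinomial likelihood: each posterior αⱼ = prior αⱼ + observed count nⱼ.
Posterior concentration: (21.0, 27.5, 117.8), total = 166.3.
Var[θ_j] = α_j(Σα−α_j)/((Σα)²(Σα+1)) = 27.5·138.8/(166.3²·167.3) = 0.000825.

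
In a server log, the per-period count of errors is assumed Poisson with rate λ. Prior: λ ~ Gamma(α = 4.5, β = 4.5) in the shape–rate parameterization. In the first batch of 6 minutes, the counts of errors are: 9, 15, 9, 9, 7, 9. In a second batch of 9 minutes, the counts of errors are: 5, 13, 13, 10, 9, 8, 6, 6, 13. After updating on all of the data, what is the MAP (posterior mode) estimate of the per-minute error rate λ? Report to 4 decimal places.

With a Gamma(shape α, rate β) prior, the Poisson likelihood is conjugate: the posterior is Gamma(α + ΣXᵢ, β + n).
Batch 1: sum of counts S = 58 over n = 6 minutes.
After batch 1: Gamma(α+S, β+n) = Gamma(4.5+58, 4.5+6) = Gamma(62.5, 10.5).
Batch 2: sum of counts S = 83 over n = 9 minutes.
After batch 2: Gamma(α+S, β+n) = Gamma(62.5+83, 10.5+9) = Gamma(145.5, 19.5).
Mode of Gamma(α,β) for α≥1 is (α−1)/β = 144.5/19.5 = 7.4103.

7.4103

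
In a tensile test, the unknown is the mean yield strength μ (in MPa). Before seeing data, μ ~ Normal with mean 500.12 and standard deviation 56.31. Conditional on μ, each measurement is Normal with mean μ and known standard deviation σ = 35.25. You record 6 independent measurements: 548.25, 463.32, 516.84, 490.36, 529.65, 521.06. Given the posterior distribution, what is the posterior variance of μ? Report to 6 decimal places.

194.397194

For Normal data with known variance σ², a Normal(μ₀, σ₀²) prior on μ is conjugate. Posterior precision = 1/σ₀² + n/σ²; posterior mean is the precision-weighted average of μ₀ and x̄.
σ₀² = 56.31² = 3170.8161, σ² = 35.25² = 1242.5625; σ² + n·σ₀² = 1242.5625 + 6·3170.8161 = 20267.4591.
Posterior precision = 1/σ₀² + n/σ² = 1/3170.8161 + 6/1242.5625 = (σ² + n·σ₀²)/(σ₀²σ²) = 20267.4591/(3170.8161·1242.5625); posterior variance σₙ² = σ₀²σ²/(σ² + n·σ₀²) = 3170.8161·1242.5625/20267.4591 = 194.397194.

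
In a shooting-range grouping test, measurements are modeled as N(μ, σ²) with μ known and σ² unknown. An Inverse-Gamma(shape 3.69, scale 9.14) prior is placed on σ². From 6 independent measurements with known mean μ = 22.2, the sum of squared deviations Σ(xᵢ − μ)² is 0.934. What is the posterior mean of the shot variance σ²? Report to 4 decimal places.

1.6884

With known mean μ and an Inverse-Gamma(α, β) prior on σ², the Normal likelihood is conjugate: posterior is Inv-Gamma(α + n/2, β + Σ(xᵢ−μ)²/2).
Posterior: Inv-Gamma(3.69 + 6/2, 9.14 + 0.934/2) = Inv-Gamma(6.69, 9.6070).
E[σ²|data] = β/(α−1) = 9.6070/5.69 = 1.6884.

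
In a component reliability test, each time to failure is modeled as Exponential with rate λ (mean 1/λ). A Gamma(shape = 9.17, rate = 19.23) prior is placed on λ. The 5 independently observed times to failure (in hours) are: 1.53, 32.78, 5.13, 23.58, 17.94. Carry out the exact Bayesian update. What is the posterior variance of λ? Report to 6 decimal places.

0.001412

With a Gamma(shape α, rate β) prior on the exponential rate λ, the posterior after n observations with total T = Σxᵢ is Gamma(α+n, β+T).
Sum of observations T = 80.96 hours; n = 5.
Posterior: Gamma(9.17+5, 19.23+80.96) = Gamma(14.17, 100.19).
Var = α/β² = 0.001412.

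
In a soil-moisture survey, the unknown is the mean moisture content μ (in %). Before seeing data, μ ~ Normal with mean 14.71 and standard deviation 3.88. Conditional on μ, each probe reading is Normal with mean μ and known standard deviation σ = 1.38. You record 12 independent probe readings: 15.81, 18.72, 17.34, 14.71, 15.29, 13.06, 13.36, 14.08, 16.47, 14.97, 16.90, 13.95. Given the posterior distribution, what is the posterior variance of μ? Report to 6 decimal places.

For Normal data with known variance σ², a Normal(μ₀, σ₀²) prior on μ is conjugate. Posterior precision = 1/σ₀² + n/σ²; posterior mean is the precision-weighted average of μ₀ and x̄.
σ₀² = 3.88² = 15.0544, σ² = 1.38² = 1.9044; σ² + n·σ₀² = 1.9044 + 12·15.0544 = 182.5572.
Posterior precision = 1/σ₀² + n/σ² = 1/15.0544 + 12/1.9044 = (σ² + n·σ₀²)/(σ₀²σ²) = 182.5572/(15.0544·1.9044); posterior variance σₙ² = σ₀²σ²/(σ² + n·σ₀²) = 15.0544·1.9044/182.5572 = 0.157044.

0.157044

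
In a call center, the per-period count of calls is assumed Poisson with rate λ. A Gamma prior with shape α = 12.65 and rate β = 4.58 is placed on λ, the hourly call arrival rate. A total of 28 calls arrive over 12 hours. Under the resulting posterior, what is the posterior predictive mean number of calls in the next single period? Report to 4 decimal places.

With a Gamma(shape α, rate β) prior, the Poisson likelihood is conjugate: the posterior is Gamma(α + ΣXᵢ, β + n).
Posterior: Gamma(α+S, β+n) = Gamma(12.65+28, 4.58+12) = Gamma(40.65, 16.58).
The predictive distribution for one future period is NegBinom with mean α/β = 2.4517.

2.4517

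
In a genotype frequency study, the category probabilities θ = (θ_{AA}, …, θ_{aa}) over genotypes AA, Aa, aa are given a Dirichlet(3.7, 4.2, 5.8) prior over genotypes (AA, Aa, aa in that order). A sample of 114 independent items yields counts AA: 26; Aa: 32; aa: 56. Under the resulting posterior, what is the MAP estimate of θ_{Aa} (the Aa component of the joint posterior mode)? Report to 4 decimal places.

0.2823

The Dirichlet prior is conjugate to the Multinomial likelihood: each posterior αⱼ = prior αⱼ + observed count nⱼ.
Posterior concentration: (29.7, 36.2, 61.8), total = 127.7.
Joint mode component: (α_{Aa}−1)/(Σα−K) = 35.2/124.7 = 0.2823.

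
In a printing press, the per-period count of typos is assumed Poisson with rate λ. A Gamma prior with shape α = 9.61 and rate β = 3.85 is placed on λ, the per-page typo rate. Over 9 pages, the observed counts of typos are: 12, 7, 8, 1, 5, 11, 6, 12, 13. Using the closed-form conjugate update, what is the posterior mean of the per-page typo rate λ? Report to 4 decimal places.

6.5844

With a Gamma(shape α, rate β) prior, the Poisson likelihood is conjugate: the posterior is Gamma(α + ΣXᵢ, β + n).
Sum of counts S = 75 over n = 9 pages.
Posterior: Gamma(α+S, β+n) = Gamma(9.61+75, 3.85+9) = Gamma(84.61, 12.85).
Posterior mean = α/β = 84.61/12.85 = 6.5844.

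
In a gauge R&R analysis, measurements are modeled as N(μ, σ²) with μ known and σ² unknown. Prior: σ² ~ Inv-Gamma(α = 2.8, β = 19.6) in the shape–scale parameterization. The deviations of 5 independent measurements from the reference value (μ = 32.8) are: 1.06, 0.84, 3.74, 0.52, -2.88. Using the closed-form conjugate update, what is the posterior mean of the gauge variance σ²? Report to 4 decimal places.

7.3932

With known mean μ and an Inverse-Gamma(α, β) prior on σ², the Normal likelihood is conjugate: posterior is Inv-Gamma(α + n/2, β + Σ(xᵢ−μ)²/2).
Σ(xᵢ−μ)² = (1.06)² + (0.84)² + (3.74)² + (0.52)² + (-2.88)² = 24.3816.
Posterior: Inv-Gamma(2.8 + 5/2, 19.6 + 24.3816/2) = Inv-Gamma(5.30, 31.79080).
E[σ²|data] = β/(α−1) = 31.79080/4.30 = 7.3932.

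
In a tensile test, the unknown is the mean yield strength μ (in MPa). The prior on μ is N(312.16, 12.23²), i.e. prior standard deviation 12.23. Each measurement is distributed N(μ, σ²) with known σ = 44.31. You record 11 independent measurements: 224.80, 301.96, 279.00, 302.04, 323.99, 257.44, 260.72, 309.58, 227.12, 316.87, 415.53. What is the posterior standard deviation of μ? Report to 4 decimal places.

9.0210

For Normal data with known variance σ², a Normal(μ₀, σ₀²) prior on μ is conjugate. Posterior precision = 1/σ₀² + n/σ²; posterior mean is the precision-weighted average of μ₀ and x̄.
σ₀² = 12.23² = 149.5729, σ² = 44.31² = 1963.3761; σ² + n·σ₀² = 1963.3761 + 11·149.5729 = 3608.678.
Posterior precision = 1/σ₀² + n/σ² = 1/149.5729 + 11/1963.3761 = (σ² + n·σ₀²)/(σ₀²σ²) = 3608.678/(149.5729·1963.3761); posterior variance σₙ² = σ₀²σ²/(σ² + n·σ₀²) = 149.5729·1963.3761/3608.678 = 81.378238.
Posterior SD = √σₙ² = √(149.5729·1963.3761/3608.678) = 9.0210.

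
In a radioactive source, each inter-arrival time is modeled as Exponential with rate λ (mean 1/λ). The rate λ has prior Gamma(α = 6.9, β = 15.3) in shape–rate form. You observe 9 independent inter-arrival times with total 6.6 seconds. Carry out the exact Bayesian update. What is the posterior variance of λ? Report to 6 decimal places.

0.033152

With a Gamma(shape α, rate β) prior on the exponential rate λ, the posterior after n observations with total T = Σxᵢ is Gamma(α+n, β+T).
Posterior: Gamma(6.9+9, 15.3+6.6) = Gamma(15.9, 21.9).
Var = α/β² = 0.033152.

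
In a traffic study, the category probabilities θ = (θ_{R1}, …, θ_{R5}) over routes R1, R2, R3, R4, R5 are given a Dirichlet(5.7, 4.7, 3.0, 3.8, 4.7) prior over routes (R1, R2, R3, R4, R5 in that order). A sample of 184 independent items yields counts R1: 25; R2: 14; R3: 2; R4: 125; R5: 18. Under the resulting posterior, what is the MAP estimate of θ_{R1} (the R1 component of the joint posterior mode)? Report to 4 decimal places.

The Dirichlet prior is conjugate to the Multinomial likelihood: each posterior αⱼ = prior αⱼ + observed count nⱼ.
Posterior concentration: (30.7, 18.7, 5.0, 128.8, 22.7), total = 205.9.
Joint mode component: (α_{R1}−1)/(Σα−K) = 29.7/200.9 = 0.1478.

0.1478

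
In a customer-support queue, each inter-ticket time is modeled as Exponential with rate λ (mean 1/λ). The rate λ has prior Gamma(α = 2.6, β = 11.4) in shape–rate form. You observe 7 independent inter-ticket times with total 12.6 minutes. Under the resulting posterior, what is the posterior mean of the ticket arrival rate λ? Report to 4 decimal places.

With a Gamma(shape α, rate β) prior on the exponential rate λ, the posterior after n observations with total T = Σxᵢ is Gamma(α+n, β+T).
Posterior: Gamma(2.6+7, 11.4+12.6) = Gamma(9.6, 24.0).
Posterior mean of λ = α/β = 9.6/24.0 = 0.4000.

0.4000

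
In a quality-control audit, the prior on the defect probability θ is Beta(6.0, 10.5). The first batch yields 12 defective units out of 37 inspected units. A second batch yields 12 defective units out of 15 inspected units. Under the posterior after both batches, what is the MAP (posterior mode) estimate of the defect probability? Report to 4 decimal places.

The Beta prior is conjugate to a Binomial/Bernoulli likelihood; the update adds successes to α and failures to β.
After batch 1: Beta(6.0+12, 10.5+25) = Beta(18.0, 35.5).
After batch 2: Beta(18.0+12, 35.5+3) = Beta(30.0, 38.5).
Mode of Beta(a,b) for a,b>1 is (a−1)/(a+b−2) = 29.0/66.5 = 0.4361.

0.4361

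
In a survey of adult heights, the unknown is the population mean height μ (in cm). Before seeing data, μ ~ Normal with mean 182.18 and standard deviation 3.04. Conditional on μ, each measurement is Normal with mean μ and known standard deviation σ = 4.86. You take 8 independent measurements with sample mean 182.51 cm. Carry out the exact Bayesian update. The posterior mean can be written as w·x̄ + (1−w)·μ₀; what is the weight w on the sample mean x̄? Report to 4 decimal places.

0.7579

For Normal data with known variance σ², a Normal(μ₀, σ₀²) prior on μ is conjugate. Posterior precision = 1/σ₀² + n/σ²; posterior mean is the precision-weighted average of μ₀ and x̄.
σ₀² = 3.04² = 9.2416, σ² = 4.86² = 23.6196. Prior precision 1/σ₀² = 1/9.2416; data precision n/σ² = 8/23.6196.
w = (n/σ²)/(1/σ₀² + n/σ²) = n·σ₀²/(σ² + n·σ₀²) = 8·9.2416/(23.6196 + 8·9.2416) = 73.9328/97.5524 = 0.7579.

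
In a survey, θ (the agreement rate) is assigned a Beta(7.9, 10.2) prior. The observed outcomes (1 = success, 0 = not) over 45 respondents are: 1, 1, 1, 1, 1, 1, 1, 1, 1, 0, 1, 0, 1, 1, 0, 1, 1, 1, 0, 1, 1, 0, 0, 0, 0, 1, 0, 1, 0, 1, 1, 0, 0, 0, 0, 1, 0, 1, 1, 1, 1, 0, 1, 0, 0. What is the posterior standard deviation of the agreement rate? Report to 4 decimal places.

0.0621

The Beta prior is conjugate to a Binomial/Bernoulli likelihood; the update adds successes to α and failures to β.
Posterior: Beta(α+k, β+n−k) = Beta(7.9+27, 10.2+18) = Beta(34.9, 28.2).
Var = αβ/((α+β)²(α+β+1)) = 34.9·28.2/(63.1²·64.1) = 0.00385618; SD = √0.00385618 = 0.0621.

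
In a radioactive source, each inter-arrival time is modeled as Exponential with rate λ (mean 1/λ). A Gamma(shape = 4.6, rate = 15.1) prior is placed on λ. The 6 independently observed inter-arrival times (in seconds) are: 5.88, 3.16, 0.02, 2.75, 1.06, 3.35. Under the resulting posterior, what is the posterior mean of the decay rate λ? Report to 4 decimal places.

0.3384

With a Gamma(shape α, rate β) prior on the exponential rate λ, the posterior after n observations with total T = Σxᵢ is Gamma(α+n, β+T).
Sum of observations T = 16.22 seconds; n = 6.
Posterior: Gamma(4.6+6, 15.1+16.22) = Gamma(10.6, 31.32).
Posterior mean of λ = α/β = 10.6/31.32 = 0.3384.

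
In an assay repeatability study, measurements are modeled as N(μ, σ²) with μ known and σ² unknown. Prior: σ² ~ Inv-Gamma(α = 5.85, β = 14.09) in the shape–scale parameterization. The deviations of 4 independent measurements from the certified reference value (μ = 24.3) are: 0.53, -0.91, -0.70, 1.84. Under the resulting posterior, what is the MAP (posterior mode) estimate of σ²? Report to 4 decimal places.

With known mean μ and an Inverse-Gamma(α, β) prior on σ², the Normal likelihood is conjugate: posterior is Inv-Gamma(α + n/2, β + Σ(xᵢ−μ)²/2).
Σ(xᵢ−μ)² = (0.53)² + (-0.91)² + (-0.70)² + (1.84)² = 4.9846.
Posterior: Inv-Gamma(5.85 + 4/2, 14.09 + 4.9846/2) = Inv-Gamma(7.85, 16.58230).
Mode = β/(α+1) = 16.58230/8.85 = 1.8737.

1.8737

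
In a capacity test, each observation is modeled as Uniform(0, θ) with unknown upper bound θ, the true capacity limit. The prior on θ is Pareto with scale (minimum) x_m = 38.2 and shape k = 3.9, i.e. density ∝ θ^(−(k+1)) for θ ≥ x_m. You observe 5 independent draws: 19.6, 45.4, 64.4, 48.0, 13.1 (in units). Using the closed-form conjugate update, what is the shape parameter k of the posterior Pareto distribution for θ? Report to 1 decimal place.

A Pareto(scale x_m, shape k) prior on the upper bound θ of Uniform(0, θ) is conjugate: posterior is Pareto(max(x_m, max xᵢ), k + n).
Sample maximum = 64.4; prior scale x_m = 38.2 → posterior scale = max = 64.4.
Posterior shape = 3.9 + 5 = 8.9.
Posterior shape k = 8.9.

8.9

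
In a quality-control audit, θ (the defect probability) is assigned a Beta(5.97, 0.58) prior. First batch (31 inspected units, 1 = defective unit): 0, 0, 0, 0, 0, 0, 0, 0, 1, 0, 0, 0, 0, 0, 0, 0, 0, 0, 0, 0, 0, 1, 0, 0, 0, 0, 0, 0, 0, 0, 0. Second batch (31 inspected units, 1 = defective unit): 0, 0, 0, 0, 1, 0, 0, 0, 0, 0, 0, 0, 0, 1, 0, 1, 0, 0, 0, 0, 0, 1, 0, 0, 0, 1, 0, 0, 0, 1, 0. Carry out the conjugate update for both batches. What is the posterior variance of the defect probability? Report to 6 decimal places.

The Beta prior is conjugate to a Binomial/Bernoulli likelihood; the update adds successes to α and failures to β.
After batch 1: Beta(5.97+2, 0.58+29) = Beta(7.97, 29.58).
After batch 2: Beta(7.97+6, 29.58+25) = Beta(13.97, 54.58).
Var = αβ/((α+β)²(α+β+1)) = 13.97·54.58/(68.55²·69.55) = 0.002333.

0.002333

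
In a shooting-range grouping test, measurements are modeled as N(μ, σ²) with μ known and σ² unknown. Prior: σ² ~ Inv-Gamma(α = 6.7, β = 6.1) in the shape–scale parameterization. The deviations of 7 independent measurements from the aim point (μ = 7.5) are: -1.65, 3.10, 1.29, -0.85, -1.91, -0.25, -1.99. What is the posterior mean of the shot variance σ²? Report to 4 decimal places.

With known mean μ and an Inverse-Gamma(α, β) prior on σ², the Normal likelihood is conjugate: posterior is Inv-Gamma(α + n/2, β + Σ(xᵢ−μ)²/2).
Σ(xᵢ−μ)² = (-1.65)² + (3.10)² + (1.29)² + (-0.85)² + (-1.91)² + (-0.25)² + (-1.99)² = 22.3898.
Posterior: Inv-Gamma(6.7 + 7/2, 6.1 + 22.3898/2) = Inv-Gamma(10.20, 17.29490).
E[σ²|data] = β/(α−1) = 17.29490/9.20 = 1.8799.

1.8799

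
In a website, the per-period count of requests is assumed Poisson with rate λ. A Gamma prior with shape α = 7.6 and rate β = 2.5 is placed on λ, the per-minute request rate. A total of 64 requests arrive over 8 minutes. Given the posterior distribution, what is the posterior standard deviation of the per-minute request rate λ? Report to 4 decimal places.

With a Gamma(shape α, rate β) prior, the Poisson likelihood is conjugate: the posterior is Gamma(α + ΣXᵢ, β + n).
Posterior: Gamma(α+S, β+n) = Gamma(7.6+64, 2.5+8) = Gamma(71.6, 10.5).
SD = √α/β = √71.6/10.5 = 0.8059.

0.8059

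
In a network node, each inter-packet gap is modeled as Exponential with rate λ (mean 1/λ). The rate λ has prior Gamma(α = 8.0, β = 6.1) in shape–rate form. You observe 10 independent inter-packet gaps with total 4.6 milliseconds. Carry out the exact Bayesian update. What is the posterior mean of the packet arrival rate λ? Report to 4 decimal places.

1.6822

With a Gamma(shape α, rate β) prior on the exponential rate λ, the posterior after n observations with total T = Σxᵢ is Gamma(α+n, β+T).
Posterior: Gamma(8.0+10, 6.1+4.6) = Gamma(18.0, 10.7).
Posterior mean of λ = α/β = 18.0/10.7 = 1.6822.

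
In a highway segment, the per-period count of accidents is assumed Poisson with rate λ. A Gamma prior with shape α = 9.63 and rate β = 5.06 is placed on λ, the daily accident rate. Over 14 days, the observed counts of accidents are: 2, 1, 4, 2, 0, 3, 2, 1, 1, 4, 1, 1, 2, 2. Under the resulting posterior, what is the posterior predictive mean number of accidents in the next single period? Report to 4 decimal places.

1.8694

With a Gamma(shape α, rate β) prior, the Poisson likelihood is conjugate: the posterior is Gamma(α + ΣXᵢ, β + n).
Sum of counts S = 26 over n = 14 days.
Posterior: Gamma(α+S, β+n) = Gamma(9.63+26, 5.06+14) = Gamma(35.63, 19.06).
The predictive distribution for one future period is NegBinom with mean α/β = 1.8694.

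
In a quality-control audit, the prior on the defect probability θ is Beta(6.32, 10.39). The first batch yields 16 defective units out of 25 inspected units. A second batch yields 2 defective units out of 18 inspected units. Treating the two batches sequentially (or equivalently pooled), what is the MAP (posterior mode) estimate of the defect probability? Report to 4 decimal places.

The Beta prior is conjugate to a Binomial/Bernoulli likelihood; the update adds successes to α and failures to β.
After batch 1: Beta(6.32+16, 10.39+9) = Beta(22.32, 19.39).
After batch 2: Beta(22.32+2, 19.39+16) = Beta(24.32, 35.39).
Mode of Beta(a,b) for a,b>1 is (a−1)/(a+b−2) = 23.32/57.71 = 0.4041.

0.4041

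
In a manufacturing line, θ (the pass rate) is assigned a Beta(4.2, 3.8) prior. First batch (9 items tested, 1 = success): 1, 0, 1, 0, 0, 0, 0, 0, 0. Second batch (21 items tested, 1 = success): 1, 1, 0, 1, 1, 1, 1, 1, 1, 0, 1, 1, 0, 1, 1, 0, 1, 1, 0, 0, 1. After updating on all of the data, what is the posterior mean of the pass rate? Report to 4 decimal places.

0.5579

The Beta prior is conjugate to a Binomial/Bernoulli likelihood; the update adds successes to α and failures to β.
After batch 1: Beta(4.2+2, 3.8+7) = Beta(6.2, 10.8).
After batch 2: Beta(6.2+15, 10.8+6) = Beta(21.2, 16.8).
Posterior mean = α/(α+β) = 21.2/38.0 = 0.5579.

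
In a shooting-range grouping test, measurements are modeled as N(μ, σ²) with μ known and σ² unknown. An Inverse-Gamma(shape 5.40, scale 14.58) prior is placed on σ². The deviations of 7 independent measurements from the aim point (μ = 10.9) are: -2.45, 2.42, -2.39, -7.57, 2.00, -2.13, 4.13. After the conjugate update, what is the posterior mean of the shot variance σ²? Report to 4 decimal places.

8.2044

With known mean μ and an Inverse-Gamma(α, β) prior on σ², the Normal likelihood is conjugate: posterior is Inv-Gamma(α + n/2, β + Σ(xᵢ−μ)²/2).
Σ(xᵢ−μ)² = (-2.45)² + (2.42)² + (-2.39)² + (-7.57)² + (2.00)² + (-2.13)² + (4.13)² = 100.4697.
Posterior: Inv-Gamma(5.40 + 7/2, 14.58 + 100.4697/2) = Inv-Gamma(8.90, 64.81485).
E[σ²|data] = β/(α−1) = 64.81485/7.90 = 8.2044.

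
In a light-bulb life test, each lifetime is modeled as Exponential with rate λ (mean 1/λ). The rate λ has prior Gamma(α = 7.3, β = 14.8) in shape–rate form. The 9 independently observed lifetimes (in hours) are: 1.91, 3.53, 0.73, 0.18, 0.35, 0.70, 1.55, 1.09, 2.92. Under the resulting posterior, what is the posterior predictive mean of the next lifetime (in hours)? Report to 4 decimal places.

1.8144

With a Gamma(shape α, rate β) prior on the exponential rate λ, the posterior after n observations with total T = Σxᵢ is Gamma(α+n, β+T).
Sum of observations T = 12.96 hours; n = 9.
Posterior: Gamma(7.3+9, 14.8+12.96) = Gamma(16.3, 27.76).
The predictive distribution for the next observation is Lomax; its mean is β/(α−1) = 27.76/15.3 = 1.8144.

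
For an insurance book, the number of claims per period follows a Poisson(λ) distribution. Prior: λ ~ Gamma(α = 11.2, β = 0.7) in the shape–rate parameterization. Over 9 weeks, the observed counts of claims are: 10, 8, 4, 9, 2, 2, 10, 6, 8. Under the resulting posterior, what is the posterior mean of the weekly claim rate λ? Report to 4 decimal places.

With a Gamma(shape α, rate β) prior, the Poisson likelihood is conjugate: the posterior is Gamma(α + ΣXᵢ, β + n).
Sum of counts S = 59 over n = 9 weeks.
Posterior: Gamma(α+S, β+n) = Gamma(11.2+59, 0.7+9) = Gamma(70.2, 9.7).
Posterior mean = α/β = 70.2/9.7 = 7.2371.

7.2371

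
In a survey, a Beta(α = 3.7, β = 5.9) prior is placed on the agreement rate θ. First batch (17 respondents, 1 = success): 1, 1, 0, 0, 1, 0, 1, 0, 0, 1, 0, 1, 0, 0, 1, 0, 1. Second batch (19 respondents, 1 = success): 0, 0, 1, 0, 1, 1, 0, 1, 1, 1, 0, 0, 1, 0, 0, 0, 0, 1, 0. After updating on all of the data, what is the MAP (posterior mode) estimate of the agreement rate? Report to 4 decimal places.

The Beta prior is conjugate to a Binomial/Bernoulli likelihood; the update adds successes to α and failures to β.
After batch 1: Beta(3.7+8, 5.9+9) = Beta(11.7, 14.9).
After batch 2: Beta(11.7+8, 14.9+11) = Beta(19.7, 25.9).
Mode of Beta(a,b) for a,b>1 is (a−1)/(a+b−2) = 18.7/43.6 = 0.4289.

0.4289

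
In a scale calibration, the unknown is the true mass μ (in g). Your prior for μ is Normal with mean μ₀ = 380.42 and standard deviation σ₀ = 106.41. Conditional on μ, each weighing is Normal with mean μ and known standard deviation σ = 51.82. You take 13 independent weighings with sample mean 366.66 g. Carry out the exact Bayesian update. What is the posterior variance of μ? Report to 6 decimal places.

202.861768

For Normal data with known variance σ², a Normal(μ₀, σ₀²) prior on μ is conjugate. Posterior precision = 1/σ₀² + n/σ²; posterior mean is the precision-weighted average of μ₀ and x̄.
σ₀² = 106.41² = 11323.0881, σ² = 51.82² = 2685.3124; σ² + n·σ₀² = 2685.3124 + 13·11323.0881 = 149885.4577.
Posterior precision = 1/σ₀² + n/σ² = 1/11323.0881 + 13/2685.3124 = (σ² + n·σ₀²)/(σ₀²σ²) = 149885.4577/(11323.0881·2685.3124); posterior variance σₙ² = σ₀²σ²/(σ² + n·σ₀²) = 11323.0881·2685.3124/149885.4577 = 202.861768.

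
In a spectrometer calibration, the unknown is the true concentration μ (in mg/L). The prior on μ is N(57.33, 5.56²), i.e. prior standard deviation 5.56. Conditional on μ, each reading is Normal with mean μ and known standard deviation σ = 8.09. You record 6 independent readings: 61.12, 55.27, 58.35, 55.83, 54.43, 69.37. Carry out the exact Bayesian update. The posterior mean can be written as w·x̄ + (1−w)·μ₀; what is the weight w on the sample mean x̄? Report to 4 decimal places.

For Normal data with known variance σ², a Normal(μ₀, σ₀²) prior on μ is conjugate. Posterior precision = 1/σ₀² + n/σ²; posterior mean is the precision-weighted average of μ₀ and x̄.
σ₀² = 5.56² = 30.9136, σ² = 8.09² = 65.4481. Prior precision 1/σ₀² = 1/30.9136; data precision n/σ² = 6/65.4481.
w = (n/σ²)/(1/σ₀² + n/σ²) = n·σ₀²/(σ² + n·σ₀²) = 6·30.9136/(65.4481 + 6·30.9136) = 185.4816/250.9297 = 0.7392.

0.7392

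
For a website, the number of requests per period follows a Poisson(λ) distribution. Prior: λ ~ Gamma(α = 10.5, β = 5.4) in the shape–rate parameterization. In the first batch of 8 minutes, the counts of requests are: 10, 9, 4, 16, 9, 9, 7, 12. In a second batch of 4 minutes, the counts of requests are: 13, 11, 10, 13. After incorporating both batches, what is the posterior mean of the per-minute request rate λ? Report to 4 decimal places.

With a Gamma(shape α, rate β) prior, the Poisson likelihood is conjugate: the posterior is Gamma(α + ΣXᵢ, β + n).
Batch 1: sum of counts S = 76 over n = 8 minutes.
After batch 1: Gamma(α+S, β+n) = Gamma(10.5+76, 5.4+8) = Gamma(86.5, 13.4).
Batch 2: sum of counts S = 47 over n = 4 minutes.
After batch 2: Gamma(α+S, β+n) = Gamma(86.5+47, 13.4+4) = Gamma(133.5, 17.4).
Posterior mean = α/β = 133.5/17.4 = 7.6724.

7.6724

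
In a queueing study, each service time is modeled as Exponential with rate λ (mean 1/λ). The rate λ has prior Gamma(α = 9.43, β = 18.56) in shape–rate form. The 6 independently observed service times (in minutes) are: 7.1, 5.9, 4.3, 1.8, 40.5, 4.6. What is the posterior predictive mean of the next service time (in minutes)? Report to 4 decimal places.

5.7353

With a Gamma(shape α, rate β) prior on the exponential rate λ, the posterior after n observations with total T = Σxᵢ is Gamma(α+n, β+T).
Sum of observations T = 64.2 minutes; n = 6.
Posterior: Gamma(9.43+6, 18.56+64.2) = Gamma(15.43, 82.76).
The predictive distribution for the next observation is Lomax; its mean is β/(α−1) = 82.76/14.43 = 5.7353.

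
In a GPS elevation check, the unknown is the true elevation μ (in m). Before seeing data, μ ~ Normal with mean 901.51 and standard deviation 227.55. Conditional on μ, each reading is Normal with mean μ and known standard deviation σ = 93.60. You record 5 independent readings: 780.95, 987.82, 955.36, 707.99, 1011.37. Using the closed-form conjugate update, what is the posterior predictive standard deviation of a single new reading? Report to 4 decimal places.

102.2536

For Normal data with known variance σ², a Normal(μ₀, σ₀²) prior on μ is conjugate. Posterior precision = 1/σ₀² + n/σ²; posterior mean is the precision-weighted average of μ₀ and x̄.
σ₀² = 227.55² = 51779.0025, σ² = 93.60² = 8760.96; σ² + n·σ₀² = 8760.96 + 5·51779.0025 = 267655.9725.
Posterior precision = 1/σ₀² + n/σ² = 1/51779.0025 + 5/8760.96 = (σ² + n·σ₀²)/(σ₀²σ²) = 267655.9725/(51779.0025·8760.96); posterior variance σₙ² = σ₀²σ²/(σ² + n·σ₀²) = 51779.0025·8760.96/267655.9725 = 1694.838959.
Predictive variance for one new observation = σₙ² + σ² = 51779.0025·8760.96/267655.9725 + 8760.96 = σ²·(σ₀² + 267655.9725)/267655.9725 = 8760.96·319434.975/267655.9725 = 10455.798959; SD = √(8760.96·319434.975/267655.9725) = 102.2536.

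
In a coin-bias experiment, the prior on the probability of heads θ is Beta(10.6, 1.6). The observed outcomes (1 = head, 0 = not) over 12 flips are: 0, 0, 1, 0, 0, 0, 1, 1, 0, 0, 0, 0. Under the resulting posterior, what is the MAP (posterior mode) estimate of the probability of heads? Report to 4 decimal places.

0.5676

The Beta prior is conjugate to a Binomial/Bernoulli likelihood; the update adds successes to α and failures to β.
Posterior: Beta(α+k, β+n−k) = Beta(10.6+3, 1.6+9) = Beta(13.6, 10.6).
Mode of Beta(a,b) for a,b>1 is (a−1)/(a+b−2) = 12.6/22.2 = 0.5676.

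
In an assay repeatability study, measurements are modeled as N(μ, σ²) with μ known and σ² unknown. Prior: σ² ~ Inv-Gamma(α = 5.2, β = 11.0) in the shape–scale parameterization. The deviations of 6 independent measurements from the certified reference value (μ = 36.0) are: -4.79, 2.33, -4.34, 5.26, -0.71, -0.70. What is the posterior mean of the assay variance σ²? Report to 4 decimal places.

6.7965

With known mean μ and an Inverse-Gamma(α, β) prior on σ², the Normal likelihood is conjugate: posterior is Inv-Gamma(α + n/2, β + Σ(xᵢ−μ)²/2).
Σ(xᵢ−μ)² = (-4.79)² + (2.33)² + (-4.34)² + (5.26)² + (-0.71)² + (-0.70)² = 75.8703.
Posterior: Inv-Gamma(5.2 + 6/2, 11.0 + 75.8703/2) = Inv-Gamma(8.20, 48.93515).
E[σ²|data] = β/(α−1) = 48.93515/7.20 = 6.7965.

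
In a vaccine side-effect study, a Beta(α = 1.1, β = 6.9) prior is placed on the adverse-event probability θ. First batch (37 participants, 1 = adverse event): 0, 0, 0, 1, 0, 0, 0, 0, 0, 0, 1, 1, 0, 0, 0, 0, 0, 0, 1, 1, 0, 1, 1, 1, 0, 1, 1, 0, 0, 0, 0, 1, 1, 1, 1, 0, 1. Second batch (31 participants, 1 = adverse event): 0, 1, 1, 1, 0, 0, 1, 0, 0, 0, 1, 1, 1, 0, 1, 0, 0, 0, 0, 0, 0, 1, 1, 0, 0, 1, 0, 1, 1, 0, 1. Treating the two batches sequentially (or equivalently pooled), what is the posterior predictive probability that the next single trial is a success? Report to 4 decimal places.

The Beta prior is conjugate to a Binomial/Bernoulli likelihood; the update adds successes to α and failures to β.
After batch 1: Beta(1.1+15, 6.9+22) = Beta(16.1, 28.9).
After batch 2: Beta(16.1+14, 28.9+17) = Beta(30.1, 45.9).
For a single future Bernoulli trial, P(success | data) = α/(α+β) = 0.3961.

0.3961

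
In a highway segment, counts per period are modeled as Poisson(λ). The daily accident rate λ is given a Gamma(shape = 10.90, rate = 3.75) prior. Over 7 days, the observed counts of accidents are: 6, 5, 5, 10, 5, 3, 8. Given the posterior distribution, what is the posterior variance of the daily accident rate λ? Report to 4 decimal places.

0.4578

With a Gamma(shape α, rate β) prior, the Poisson likelihood is conjugate: the posterior is Gamma(α + ΣXᵢ, β + n).
Sum of counts S = 42 over n = 7 days.
Posterior: Gamma(α+S, β+n) = Gamma(10.90+42, 3.75+7) = Gamma(52.90, 10.75).
Var = α/β² = 52.90/10.75² = 0.4578.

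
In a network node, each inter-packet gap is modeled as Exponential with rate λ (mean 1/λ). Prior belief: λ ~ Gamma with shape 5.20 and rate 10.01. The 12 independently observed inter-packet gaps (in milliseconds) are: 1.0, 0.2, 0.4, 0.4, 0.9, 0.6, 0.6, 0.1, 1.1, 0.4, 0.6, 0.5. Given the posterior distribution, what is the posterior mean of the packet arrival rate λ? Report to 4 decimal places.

1.0232

With a Gamma(shape α, rate β) prior on the exponential rate λ, the posterior after n observations with total T = Σxᵢ is Gamma(α+n, β+T).
Sum of observations T = 6.8 milliseconds; n = 12.
Posterior: Gamma(5.20+12, 10.01+6.8) = Gamma(17.20, 16.81).
Posterior mean of λ = α/β = 17.20/16.81 = 1.0232.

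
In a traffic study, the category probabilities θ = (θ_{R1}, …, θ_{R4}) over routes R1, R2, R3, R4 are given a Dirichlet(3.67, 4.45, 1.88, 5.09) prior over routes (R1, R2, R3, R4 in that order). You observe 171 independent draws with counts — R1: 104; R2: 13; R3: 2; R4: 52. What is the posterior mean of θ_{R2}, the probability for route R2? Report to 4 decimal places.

The Dirichlet prior is conjugate to the Multinomial likelihood: each posterior αⱼ = prior αⱼ + observed count nⱼ.
Posterior concentration: (107.67, 17.45, 3.88, 57.09), total = 186.09.
E[θ_{R2}|data] = α_{R2}/Σα = 17.45/186.09 = 0.0938.

0.0938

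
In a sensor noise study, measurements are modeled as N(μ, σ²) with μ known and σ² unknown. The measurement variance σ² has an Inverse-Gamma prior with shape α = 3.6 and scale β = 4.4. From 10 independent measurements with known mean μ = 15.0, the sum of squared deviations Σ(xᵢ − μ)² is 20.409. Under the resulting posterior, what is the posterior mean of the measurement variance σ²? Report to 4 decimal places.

With known mean μ and an Inverse-Gamma(α, β) prior on σ², the Normal likelihood is conjugate: posterior is Inv-Gamma(α + n/2, β + Σ(xᵢ−μ)²/2).
Posterior: Inv-Gamma(3.6 + 10/2, 4.4 + 20.409/2) = Inv-Gamma(8.60, 14.6045).
E[σ²|data] = β/(α−1) = 14.6045/7.60 = 1.9216.

1.9216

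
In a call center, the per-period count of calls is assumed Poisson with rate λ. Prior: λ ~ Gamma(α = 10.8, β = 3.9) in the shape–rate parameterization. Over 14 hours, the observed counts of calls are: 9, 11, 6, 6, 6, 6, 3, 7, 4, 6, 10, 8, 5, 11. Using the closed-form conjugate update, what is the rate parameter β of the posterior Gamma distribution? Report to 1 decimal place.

17.9

With a Gamma(shape α, rate β) prior, the Poisson likelihood is conjugate: the posterior is Gamma(α + ΣXᵢ, β + n).
Sum of counts S = 98 over n = 14 hours.
Posterior: Gamma(α+S, β+n) = Gamma(10.8+98, 3.9+14) = Gamma(108.8, 17.9).
Posterior β = 17.9.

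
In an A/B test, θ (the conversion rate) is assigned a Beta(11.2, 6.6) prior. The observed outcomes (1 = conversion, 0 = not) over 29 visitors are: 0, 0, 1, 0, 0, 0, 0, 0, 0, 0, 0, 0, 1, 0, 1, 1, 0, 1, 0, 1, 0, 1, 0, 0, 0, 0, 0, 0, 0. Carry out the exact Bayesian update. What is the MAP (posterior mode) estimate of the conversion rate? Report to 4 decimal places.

0.3839

The Beta prior is conjugate to a Binomial/Bernoulli likelihood; the update adds successes to α and failures to β.
Posterior: Beta(α+k, β+n−k) = Beta(11.2+7, 6.6+22) = Beta(18.2, 28.6).
Mode of Beta(a,b) for a,b>1 is (a−1)/(a+b−2) = 17.2/44.8 = 0.3839.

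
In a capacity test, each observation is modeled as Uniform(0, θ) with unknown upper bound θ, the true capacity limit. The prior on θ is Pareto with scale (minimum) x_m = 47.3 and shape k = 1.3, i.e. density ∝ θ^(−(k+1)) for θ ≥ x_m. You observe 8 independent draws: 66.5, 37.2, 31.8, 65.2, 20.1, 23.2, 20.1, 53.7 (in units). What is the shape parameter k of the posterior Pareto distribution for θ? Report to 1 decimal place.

A Pareto(scale x_m, shape k) prior on the upper bound θ of Uniform(0, θ) is conjugate: posterior is Pareto(max(x_m, max xᵢ), k + n).
Sample maximum = 66.5; prior scale x_m = 47.3 → posterior scale = max = 66.5.
Posterior shape = 1.3 + 8 = 9.3.
Posterior shape k = 9.3.

9.3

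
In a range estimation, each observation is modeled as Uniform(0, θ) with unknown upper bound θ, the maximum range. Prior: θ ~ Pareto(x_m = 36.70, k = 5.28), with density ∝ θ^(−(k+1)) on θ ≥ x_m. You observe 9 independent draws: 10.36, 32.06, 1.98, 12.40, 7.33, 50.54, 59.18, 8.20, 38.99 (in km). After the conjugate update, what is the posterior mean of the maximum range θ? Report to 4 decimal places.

A Pareto(scale x_m, shape k) prior on the upper bound θ of Uniform(0, θ) is conjugate: posterior is Pareto(max(x_m, max xᵢ), k + n).
Sample maximum = 59.18; prior scale x_m = 36.70 → posterior scale = max = 59.18.
Posterior shape = 5.28 + 9 = 14.28.
E[θ|data] = k·x_m/(k−1) = 14.28·59.18/13.28 = 63.6363.

63.6363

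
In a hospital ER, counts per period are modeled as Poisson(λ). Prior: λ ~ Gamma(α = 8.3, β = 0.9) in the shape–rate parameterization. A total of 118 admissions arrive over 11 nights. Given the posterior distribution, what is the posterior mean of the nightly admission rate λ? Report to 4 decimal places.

With a Gamma(shape α, rate β) prior, the Poisson likelihood is conjugate: the posterior is Gamma(α + ΣXᵢ, β + n).
Posterior: Gamma(α+S, β+n) = Gamma(8.3+118, 0.9+11) = Gamma(126.3, 11.9).
Posterior mean = α/β = 126.3/11.9 = 10.6134.

10.6134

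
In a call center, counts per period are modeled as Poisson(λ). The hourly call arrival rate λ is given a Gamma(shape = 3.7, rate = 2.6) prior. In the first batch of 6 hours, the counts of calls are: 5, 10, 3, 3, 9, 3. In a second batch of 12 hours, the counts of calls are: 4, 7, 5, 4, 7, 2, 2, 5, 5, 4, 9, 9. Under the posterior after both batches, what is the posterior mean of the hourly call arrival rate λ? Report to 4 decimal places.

With a Gamma(shape α, rate β) prior, the Poisson likelihood is conjugate: the posterior is Gamma(α + ΣXᵢ, β + n).
Batch 1: sum of counts S = 33 over n = 6 hours.
After batch 1: Gamma(α+S, β+n) = Gamma(3.7+33, 2.6+6) = Gamma(36.7, 8.6).
Batch 2: sum of counts S = 63 over n = 12 hours.
After batch 2: Gamma(α+S, β+n) = Gamma(36.7+63, 8.6+12) = Gamma(99.7, 20.6).
Posterior mean = α/β = 99.7/20.6 = 4.8398.

4.8398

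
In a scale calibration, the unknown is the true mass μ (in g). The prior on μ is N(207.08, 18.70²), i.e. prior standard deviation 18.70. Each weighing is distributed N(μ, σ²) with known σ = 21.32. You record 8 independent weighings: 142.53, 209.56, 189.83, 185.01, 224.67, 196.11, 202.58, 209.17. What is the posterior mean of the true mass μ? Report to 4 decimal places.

For Normal data with known variance σ², a Normal(μ₀, σ₀²) prior on μ is conjugate. Posterior precision = 1/σ₀² + n/σ²; posterior mean is the precision-weighted average of μ₀ and x̄.
Σxᵢ = 142.53 + 209.56 + 189.83 + 185.01 + 224.67 + 196.11 + 202.58 + 209.17 = 1559.46, so n·x̄ = 1559.46.
σ₀² = 18.70² = 349.69, σ² = 21.32² = 454.5424; σ² + n·σ₀² = 454.5424 + 8·349.69 = 3252.0624.
Posterior mean = (μ₀/σ₀² + n·x̄/σ²)/(1/σ₀² + n/σ²) = (σ²·μ₀ + σ₀²·n·x̄)/(σ² + n·σ₀²) = (454.5424·207.08 + 349.69·1559.46)/3252.0624 = 639454.207592/3252.0624 = 196.6304.

196.6304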